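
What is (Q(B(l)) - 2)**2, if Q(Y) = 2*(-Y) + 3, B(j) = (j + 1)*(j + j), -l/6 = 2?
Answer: 277729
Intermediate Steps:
l = -12 (l = -6*2 = -12)
B(j) = 2*j*(1 + j) (B(j) = (1 + j)*(2*j) = 2*j*(1 + j))
Q(Y) = 3 - 2*Y (Q(Y) = -2*Y + 3 = 3 - 2*Y)
(Q(B(l)) - 2)**2 = ((3 - 4*(-12)*(1 - 12)) - 2)**2 = ((3 - 4*(-12)*(-11)) - 2)**2 = ((3 - 2*264) - 2)**2 = ((3 - 528) - 2)**2 = (-525 - 2)**2 = (-527)**2 = 277729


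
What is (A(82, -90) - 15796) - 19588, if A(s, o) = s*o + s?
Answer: -42682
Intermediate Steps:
A(s, o) = s + o*s (A(s, o) = o*s + s = s + o*s)
(A(82, -90) - 15796) - 19588 = (82*(1 - 90) - 15796) - 19588 = (82*(-89) - 15796) - 19588 = (-7298 - 15796) - 19588 = -23094 - 19588 = -42682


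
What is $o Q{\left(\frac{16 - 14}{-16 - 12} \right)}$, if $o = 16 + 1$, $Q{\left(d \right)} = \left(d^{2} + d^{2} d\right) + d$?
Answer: $- \frac{3111}{2744} \approx -1.1337$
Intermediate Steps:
$Q{\left(d \right)} = d + d^{2} + d^{3}$ ($Q{\left(d \right)} = \left(d^{2} + d^{3}\right) + d = d + d^{2} + d^{3}$)
$o = 17$
$o Q{\left(\frac{16 - 14}{-16 - 12} \right)} = 17 \frac{16 - 14}{-16 - 12} \left(1 + \frac{16 - 14}{-16 - 12} + \left(\frac{16 - 14}{-16 - 12}\right)^{2}\right) = 17 \frac{2}{-28} \left(1 + \frac{2}{-28} + \left(\frac{2}{-28}\right)^{2}\right) = 17 \cdot 2 \left(- \frac{1}{28}\right) \left(1 + 2 \left(- \frac{1}{28}\right) + \left(2 \left(- \frac{1}{28}\right)\right)^{2}\right) = 17 \left(- \frac{1 - \frac{1}{14} + \left(- \frac{1}{14}\right)^{2}}{14}\right) = 17 \left(- \frac{1 - \frac{1}{14} + \frac{1}{196}}{14}\right) = 17 \left(\left(- \frac{1}{14}\right) \frac{183}{196}\right) = 17 \left(- \frac{183}{2744}\right) = - \frac{3111}{2744}$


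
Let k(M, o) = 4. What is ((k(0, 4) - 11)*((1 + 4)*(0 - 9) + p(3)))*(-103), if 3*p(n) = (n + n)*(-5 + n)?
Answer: -35329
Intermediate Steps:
p(n) = 2*n*(-5 + n)/3 (p(n) = ((n + n)*(-5 + n))/3 = ((2*n)*(-5 + n))/3 = (2*n*(-5 + n))/3 = 2*n*(-5 + n)/3)
((k(0, 4) - 11)*((1 + 4)*(0 - 9) + p(3)))*(-103) = ((4 - 11)*((1 + 4)*(0 - 9) + (⅔)*3*(-5 + 3)))*(-103) = -7*(5*(-9) + (⅔)*3*(-2))*(-103) = -7*(-45 - 4)*(-103) = -7*(-49)*(-103) = 343*(-103) = -35329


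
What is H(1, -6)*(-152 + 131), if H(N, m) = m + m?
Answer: 252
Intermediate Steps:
H(N, m) = 2*m
H(1, -6)*(-152 + 131) = (2*(-6))*(-152 + 131) = -12*(-21) = 252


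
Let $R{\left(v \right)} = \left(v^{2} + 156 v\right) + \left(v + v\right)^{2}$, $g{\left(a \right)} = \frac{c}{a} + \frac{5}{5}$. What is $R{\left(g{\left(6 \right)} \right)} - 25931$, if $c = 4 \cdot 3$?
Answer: $-25418$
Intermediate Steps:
$c = 12$
$g{\left(a \right)} = 1 + \frac{12}{a}$ ($g{\left(a \right)} = \frac{12}{a} + \frac{5}{5} = \frac{12}{a} + 5 \cdot \frac{1}{5} = \frac{12}{a} + 1 = 1 + \frac{12}{a}$)
$R{\left(v \right)} = 5 v^{2} + 156 v$ ($R{\left(v \right)} = \left(v^{2} + 156 v\right) + \left(2 v\right)^{2} = \left(v^{2} + 156 v\right) + 4 v^{2} = 5 v^{2} + 156 v$)
$R{\left(g{\left(6 \right)} \right)} - 25931 = \frac{12 + 6}{6} \left(156 + 5 \frac{12 + 6}{6}\right) - 25931 = \frac{1}{6} \cdot 18 \left(156 + 5 \cdot \frac{1}{6} \cdot 18\right) - 25931 = 3 \left(156 + 5 \cdot 3\right) - 25931 = 3 \left(156 + 15\right) - 25931 = 3 \cdot 171 - 25931 = 513 - 25931 = -25418$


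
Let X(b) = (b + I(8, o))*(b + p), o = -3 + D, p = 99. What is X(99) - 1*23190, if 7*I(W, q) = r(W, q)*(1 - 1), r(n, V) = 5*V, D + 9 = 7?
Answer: -3588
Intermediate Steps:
D = -2 (D = -9 + 7 = -2)
o = -5 (o = -3 - 2 = -5)
I(W, q) = 0 (I(W, q) = ((5*q)*(1 - 1))/7 = ((5*q)*0)/7 = (1/7)*0 = 0)
X(b) = b*(99 + b) (X(b) = (b + 0)*(b + 99) = b*(99 + b))
X(99) - 1*23190 = 99*(99 + 99) - 1*23190 = 99*198 - 23190 = 19602 - 23190 = -3588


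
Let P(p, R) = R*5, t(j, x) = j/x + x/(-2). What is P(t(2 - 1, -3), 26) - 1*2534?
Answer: -2404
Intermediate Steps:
t(j, x) = -x/2 + j/x (t(j, x) = j/x + x*(-½) = j/x - x/2 = -x/2 + j/x)
P(p, R) = 5*R
P(t(2 - 1, -3), 26) - 1*2534 = 5*26 - 1*2534 = 130 - 2534 = -2404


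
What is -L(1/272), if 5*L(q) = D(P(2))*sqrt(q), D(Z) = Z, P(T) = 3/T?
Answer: -3*sqrt(17)/680 ≈ -0.018190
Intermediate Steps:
L(q) = 3*sqrt(q)/10 (L(q) = ((3/2)*sqrt(q))/5 = ((3*(1/2))*sqrt(q))/5 = (3*sqrt(q)/2)/5 = 3*sqrt(q)/10)
-L(1/272) = -3*sqrt(1/272)/10 = -3*sqrt(17)/68/10 = -3*sqrt(17)/680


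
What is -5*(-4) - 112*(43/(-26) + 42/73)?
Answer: 133612/949 ≈ 140.79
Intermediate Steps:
-5*(-4) - 112*(43/(-26) + 42/73) = 20 - 112*(43*(-1/26) + 42*(1/73)) = 20 - 112*(-43/26 + 42/73) = 20 - 112*(-2047/1898) = 20 + 114632/949 = 133612/949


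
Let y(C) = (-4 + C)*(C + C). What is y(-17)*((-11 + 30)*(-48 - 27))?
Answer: -1017450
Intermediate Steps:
y(C) = 2*C*(-4 + C) (y(C) = (-4 + C)*(2*C) = 2*C*(-4 + C))
y(-17)*((-11 + 30)*(-48 - 27)) = (2*(-17)*(-4 - 17))*((-11 + 30)*(-48 - 27)) = (2*(-17)*(-21))*(19*(-75)) = 714*(-1425) = -1017450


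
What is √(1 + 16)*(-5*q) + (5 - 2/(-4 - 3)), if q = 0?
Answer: 37/7 ≈ 5.2857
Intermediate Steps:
√(1 + 16)*(-5*q) + (5 - 2/(-4 - 3)) = √(1 + 16)*(-5*0) + (5 - 2/(-4 - 3)) = √17*0 + (5 - 2/(-7)) = 0 + (5 - 2*(-⅐)) = 0 + (5 + 2/7) = 0 + 37/7 = 37/7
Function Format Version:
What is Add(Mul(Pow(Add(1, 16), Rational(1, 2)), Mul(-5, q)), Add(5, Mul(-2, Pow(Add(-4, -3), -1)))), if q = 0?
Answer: Rational(37, 7) ≈ 5.2857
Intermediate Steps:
Add(Mul(Pow(Add(1, 16), Rational(1, 2)), Mul(-5, q)), Add(5, Mul(-2, Pow(Add(-4, -3), -1)))) = Add(Mul(Pow(Add(1, 16), Rational(1, 2)), Mul(-5, 0)), Add(5, Mul(-2, Pow(Add(-4, -3), -1)))) = Add(Mul(Pow(17, Rational(1, 2)), 0), Add(5, Mul(-2, Pow(-7, -1)))) = Add(0, Add(5, Mul(-2, Rational(-1, 7)))) = Add(0, Add(5, Rational(2, 7))) = Add(0, Rational(37, 7)) = Rational(37, 7)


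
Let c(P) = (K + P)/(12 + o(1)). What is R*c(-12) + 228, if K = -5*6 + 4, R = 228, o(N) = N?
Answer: -5700/13 ≈ -438.46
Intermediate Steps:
K = -26 (K = -30 + 4 = -26)
c(P) = -2 + P/13 (c(P) = (-26 + P)/(12 + 1) = (-26 + P)/13 = (-26 + P)*(1/13) = -2 + P/13)
R*c(-12) + 228 = 228*(-2 + (1/13)*(-12)) + 228 = 228*(-2 - 12/13) + 228 = 228*(-38/13) + 228 = -8664/13 + 228 = -5700/13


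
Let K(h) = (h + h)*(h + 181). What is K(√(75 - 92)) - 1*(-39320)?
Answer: 39286 + 362*I*√17 ≈ 39286.0 + 1492.6*I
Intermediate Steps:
K(h) = 2*h*(181 + h) (K(h) = (2*h)*(181 + h) = 2*h*(181 + h))
K(√(75 - 92)) - 1*(-39320) = 2*√(75 - 92)*(181 + √(75 - 92)) - 1*(-39320) = 2*√(-17)*(181 + √(-17)) + 39320 = 2*(I*√17)*(181 + I*√17) + 39320 = 2*I*√17*(181 + I*√17) + 39320 = 39320 + 2*I*√17*(181 + I*√17)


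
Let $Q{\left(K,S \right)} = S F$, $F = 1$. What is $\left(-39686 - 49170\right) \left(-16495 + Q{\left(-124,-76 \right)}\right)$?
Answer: $1472432776$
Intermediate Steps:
$Q{\left(K,S \right)} = S$ ($Q{\left(K,S \right)} = S 1 = S$)
$\left(-39686 - 49170\right) \left(-16495 + Q{\left(-124,-76 \right)}\right) = \left(-39686 - 49170\right) \left(-16495 - 76\right) = \left(-88856\right) \left(-16571\right) = 1472432776$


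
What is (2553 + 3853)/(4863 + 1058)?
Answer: 6406/5921 ≈ 1.0819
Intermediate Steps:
(2553 + 3853)/(4863 + 1058) = 6406/5921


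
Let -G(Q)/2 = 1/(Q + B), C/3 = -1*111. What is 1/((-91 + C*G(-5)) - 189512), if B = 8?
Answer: -1/189381 ≈ -5.2804e-6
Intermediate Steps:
C = -333 (C = 3*(-1*111) = 3*(-111) = -333)
G(Q) = -2/(8 + Q) (G(Q) = -2/(Q + 8) = -2/(8 + Q))
1/((-91 + C*G(-5)) - 189512) = 1/((-91 - (-666)/(8 - 5)) - 189512) = 1/((-91 - (-666)/3) - 189512) = 1/((-91 - 333*(-2/3)) - 189512) = 1/((-91 + 222) - 189512) = 1/(131 - 189512) = 1/(-189381) = -1/189381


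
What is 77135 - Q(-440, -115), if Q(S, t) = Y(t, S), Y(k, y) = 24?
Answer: 77111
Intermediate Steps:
Q(S, t) = 24
77135 - Q(-440, -115) = 77135 - 1*24 = 77135 - 24 = 77111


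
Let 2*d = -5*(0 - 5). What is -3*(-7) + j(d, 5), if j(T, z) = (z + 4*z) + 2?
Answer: 48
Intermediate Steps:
d = 25/2 (d = (-5*(0 - 5))/2 = (-5*(-5))/2 = (½)*25 = 25/2 ≈ 12.500)
j(T, z) = 2 + 5*z (j(T, z) = 5*z + 2 = 2 + 5*z)
-3*(-7) + j(d, 5) = -3*(-7) + (2 + 5*5) = 21 + (2 + 25) = 21 + 27 = 48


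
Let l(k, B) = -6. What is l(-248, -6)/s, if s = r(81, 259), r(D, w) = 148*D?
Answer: -1/1998 ≈ -0.00050050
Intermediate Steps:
s = 11988 (s = 148*81 = 11988)
l(-248, -6)/s = -6/11988 = -6*1/11988 = -1/1998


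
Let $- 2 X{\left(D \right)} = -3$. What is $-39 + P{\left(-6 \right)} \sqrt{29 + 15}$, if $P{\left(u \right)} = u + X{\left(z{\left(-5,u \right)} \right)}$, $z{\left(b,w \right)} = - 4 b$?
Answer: $-39 - 9 \sqrt{11} \approx -68.85$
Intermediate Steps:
$X{\left(D \right)} = \frac{3}{2}$ ($X{\left(D \right)} = \left(- \frac{1}{2}\right) \left(-3\right) = \frac{3}{2}$)
$P{\left(u \right)} = \frac{3}{2} + u$ ($P{\left(u \right)} = u + \frac{3}{2} = \frac{3}{2} + u$)
$-39 + P{\left(-6 \right)} \sqrt{29 + 15} = -39 + \left(\frac{3}{2} - 6\right) \sqrt{29 + 15} = -39 - \frac{9 \sqrt{44}}{2} = -39 - \frac{9 \cdot 2 \sqrt{11}}{2} = -39 - 9 \sqrt{11}$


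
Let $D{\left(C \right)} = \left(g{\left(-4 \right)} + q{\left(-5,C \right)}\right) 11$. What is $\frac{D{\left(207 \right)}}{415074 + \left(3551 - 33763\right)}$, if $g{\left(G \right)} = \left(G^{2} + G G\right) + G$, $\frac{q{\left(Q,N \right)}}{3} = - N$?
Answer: $- \frac{6523}{384862} \approx -0.016949$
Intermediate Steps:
$q{\left(Q,N \right)} = - 3 N$ ($q{\left(Q,N \right)} = 3 \left(- N\right) = - 3 N$)
$g{\left(G \right)} = G + 2 G^{2}$ ($g{\left(G \right)} = \left(G^{2} + G^{2}\right) + G = 2 G^{2} + G = G + 2 G^{2}$)
$D{\left(C \right)} = 308 - 33 C$ ($D{\left(C \right)} = \left(- 4 \left(1 + 2 \left(-4\right)\right) - 3 C\right) 11 = \left(- 4 \left(1 - 8\right) - 3 C\right) 11 = \left(\left(-4\right) \left(-7\right) - 3 C\right) 11 = \left(28 - 3 C\right) 11 = 308 - 33 C$)
$\frac{D{\left(207 \right)}}{415074 + \left(3551 - 33763\right)} = \frac{308 - 6831}{415074 + \left(3551 - 33763\right)} = - \frac{6523}{415074 - 30212} = - \frac{6523}{384862}$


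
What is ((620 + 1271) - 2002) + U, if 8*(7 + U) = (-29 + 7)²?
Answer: -115/2 ≈ -57.500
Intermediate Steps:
U = 107/2 (U = -7 + (-29 + 7)²/8 = -7 + (⅛)*(-22)² = -7 + (⅛)*484 = -7 + 121/2 = 107/2 ≈ 53.500)
((620 + 1271) - 2002) + U = ((620 + 1271) - 2002) + 107/2 = (1891 - 2002) + 107/2 = -111 + 107/2 = -115/2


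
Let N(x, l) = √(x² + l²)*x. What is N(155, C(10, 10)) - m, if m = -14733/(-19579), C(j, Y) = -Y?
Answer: -14733/19579 + 775*√965 ≈ 24074.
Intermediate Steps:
N(x, l) = x*√(l² + x²) (N(x, l) = √(l² + x²)*x = x*√(l² + x²))
m = 14733/19579 (m = -14733*(-1/19579) = 14733/19579 ≈ 0.75249)
N(155, C(10, 10)) - m = 155*√((-1*10)² + 155²) - 1*14733/19579 = 155*√((-10)² + 24025) - 14733/19579 = 155*√(100 + 24025) - 14733/19579 = 155*√24125 - 14733/19579 = 155*(5*√965) - 14733/19579 = 775*√965 - 14733/19579 = -14733/19579 + 775*√965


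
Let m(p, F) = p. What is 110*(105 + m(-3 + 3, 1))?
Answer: 11550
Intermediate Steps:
110*(105 + m(-3 + 3, 1)) = 110*(105 + (-3 + 3)) = 110*(105 + 0) = 110*105 = 11550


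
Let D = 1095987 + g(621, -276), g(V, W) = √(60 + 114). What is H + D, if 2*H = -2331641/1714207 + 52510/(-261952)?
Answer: 492141599547250767/449039952064 + √174 ≈ 1.0960e+6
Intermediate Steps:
H = -350395516401/449039952064 (H = (-2331641/1714207 + 52510/(-261952))/2 = (-2331641*1/1714207 + 52510*(-1/261952))/2 = (-2331641/1714207 - 26255/130976)/2 = (½)*(-350395516401/224519976032) = -350395516401/449039952064 ≈ -0.78032)
g(V, W) = √174
D = 1095987 + √174 ≈ 1.0960e+6
H + D = -350395516401/449039952064 + (1095987 + √174) = 492141599547250767/449039952064 + √174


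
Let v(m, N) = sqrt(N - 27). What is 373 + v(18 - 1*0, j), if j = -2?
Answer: 373 + I*sqrt(29) ≈ 373.0 + 5.3852*I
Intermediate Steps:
v(m, N) = sqrt(-27 + N)
373 + v(18 - 1*0, j) = 373 + sqrt(-27 - 2) = 373 + sqrt(-29) = 373 + I*sqrt(29)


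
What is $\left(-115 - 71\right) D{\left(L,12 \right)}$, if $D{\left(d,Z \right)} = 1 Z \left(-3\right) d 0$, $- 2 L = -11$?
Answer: $0$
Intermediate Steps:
$L = \frac{11}{2}$ ($L = \left(- \frac{1}{2}\right) \left(-11\right) = \frac{11}{2} \approx 5.5$)
$D{\left(d,Z \right)} = 0$ ($D{\left(d,Z \right)} = Z \left(-3\right) d 0 = - 3 Z d 0 = 0$)
$\left(-115 - 71\right) D{\left(L,12 \right)} = \left(-115 - 71\right) 0 = \left(-186\right) 0 = 0$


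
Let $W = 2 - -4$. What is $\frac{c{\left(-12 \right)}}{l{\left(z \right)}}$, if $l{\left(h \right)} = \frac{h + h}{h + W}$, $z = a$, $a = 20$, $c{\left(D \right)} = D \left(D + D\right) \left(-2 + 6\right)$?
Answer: $\frac{3744}{5} \approx 748.8$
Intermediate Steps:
$c{\left(D \right)} = 8 D^{2}$ ($c{\left(D \right)} = D 2 D 4 = 2 D^{2} \cdot 4 = 8 D^{2}$)
$z = 20$
$W = 6$ ($W = 2 + 4 = 6$)
$l{\left(h \right)} = \frac{2 h}{6 + h}$ ($l{\left(h \right)} = \frac{h + h}{h + 6} = \frac{2 h}{6 + h}$)
$\frac{c{\left(-12 \right)}}{l{\left(z \right)}} = \frac{8 \left(-12\right)^{2}}{2 \cdot 20 \frac{1}{6 + 20}} = \frac{8 \cdot 144}{2 \cdot 20 \cdot \frac{1}{26}} = \frac{1152}{2 \cdot 20 \cdot \frac{1}{26}} = \frac{1152}{\frac{20}{13}} = 1152 \cdot \frac{13}{20} = \frac{3744}{5}$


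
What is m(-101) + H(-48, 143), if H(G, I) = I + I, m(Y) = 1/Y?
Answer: 28885/101 ≈ 285.99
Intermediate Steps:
H(G, I) = 2*I
m(-101) + H(-48, 143) = 1/(-101) + 2*143 = -1/101 + 286 = 28885/101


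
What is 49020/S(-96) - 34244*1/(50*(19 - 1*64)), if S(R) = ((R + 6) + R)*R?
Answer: 10024387/558000 ≈ 17.965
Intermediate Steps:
S(R) = R*(6 + 2*R) (S(R) = ((6 + R) + R)*R = (6 + 2*R)*R = R*(6 + 2*R))
49020/S(-96) - 34244*1/(50*(19 - 1*64)) = 49020/((2*(-96)*(3 - 96))) - 34244*1/(50*(19 - 1*64)) = 49020/((2*(-96)*(-93))) - 34244*1/(50*(19 - 64)) = 49020/17856 - 34244/(50*(-45)) = 49020*(1/17856) - 34244/(-2250) = 4085/1488 - 34244*(-1/2250) = 4085/1488 + 17122/1125 = 10024387/558000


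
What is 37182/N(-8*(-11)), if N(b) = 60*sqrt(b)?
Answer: 6197*sqrt(22)/440 ≈ 66.060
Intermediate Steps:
37182/N(-8*(-11)) = 37182/((60*sqrt(-8*(-11)))) = 37182/((60*sqrt(88))) = 37182/((60*(2*sqrt(22)))) = 37182/((120*sqrt(22))) = 37182*(sqrt(22)/2640) = 6197*sqrt(22)/440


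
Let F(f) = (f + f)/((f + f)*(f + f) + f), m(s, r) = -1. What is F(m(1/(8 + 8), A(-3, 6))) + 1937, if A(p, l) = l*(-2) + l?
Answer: 5809/3 ≈ 1936.3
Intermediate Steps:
A(p, l) = -l (A(p, l) = -2*l + l = -l)
F(f) = 2*f/(f + 4*f**2) (F(f) = (2*f)/((2*f)*(2*f) + f) = (2*f)/(4*f**2 + f) = (2*f)/(f + 4*f**2) = 2*f/(f + 4*f**2))
F(m(1/(8 + 8), A(-3, 6))) + 1937 = 2/(1 + 4*(-1)) + 1937 = 2/(1 - 4) + 1937 = 2/(-3) + 1937 = 2*(-1/3) + 1937 = -2/3 + 1937 = 5809/3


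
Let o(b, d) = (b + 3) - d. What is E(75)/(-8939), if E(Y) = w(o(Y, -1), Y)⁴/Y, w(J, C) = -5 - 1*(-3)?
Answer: -16/670425 ≈ -2.3865e-5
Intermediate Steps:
o(b, d) = 3 + b - d (o(b, d) = (3 + b) - d = 3 + b - d)
w(J, C) = -2 (w(J, C) = -5 + 3 = -2)
E(Y) = 16/Y (E(Y) = (-2)⁴/Y = 16/Y)
E(75)/(-8939) = (16/75)/(-8939) = (16*(1/75))*(-1/8939) = (16/75)*(-1/8939) = -16/670425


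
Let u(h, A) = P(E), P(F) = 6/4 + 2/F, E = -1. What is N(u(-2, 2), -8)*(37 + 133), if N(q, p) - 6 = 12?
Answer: 3060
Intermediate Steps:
P(F) = 3/2 + 2/F (P(F) = 6*(¼) + 2/F = 3/2 + 2/F)
u(h, A) = -½ (u(h, A) = 3/2 + 2/(-1) = 3/2 + 2*(-1) = 3/2 - 2 = -½)
N(q, p) = 18 (N(q, p) = 6 + 12 = 18)
N(u(-2, 2), -8)*(37 + 133) = 18*(37 + 133) = 18*170 = 3060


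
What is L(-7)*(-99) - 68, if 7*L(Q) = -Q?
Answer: -167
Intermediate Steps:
L(Q) = -Q/7 (L(Q) = (-Q)/7 = -Q/7)
L(-7)*(-99) - 68 = -1/7*(-7)*(-99) - 68 = 1*(-99) - 68 = -99 - 68 = -167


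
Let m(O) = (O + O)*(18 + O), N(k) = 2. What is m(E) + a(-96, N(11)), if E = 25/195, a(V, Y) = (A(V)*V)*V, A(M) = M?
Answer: -1345676386/1521 ≈ -8.8473e+5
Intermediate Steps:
a(V, Y) = V³ (a(V, Y) = (V*V)*V = V²*V = V³)
E = 5/39 (E = 25*(1/195) = 5/39 ≈ 0.12821)
m(O) = 2*O*(18 + O) (m(O) = (2*O)*(18 + O) = 2*O*(18 + O))
m(E) + a(-96, N(11)) = 2*(5/39)*(18 + 5/39) + (-96)³ = 2*(5/39)*(707/39) - 884736 = 7070/1521 - 884736 = -1345676386/1521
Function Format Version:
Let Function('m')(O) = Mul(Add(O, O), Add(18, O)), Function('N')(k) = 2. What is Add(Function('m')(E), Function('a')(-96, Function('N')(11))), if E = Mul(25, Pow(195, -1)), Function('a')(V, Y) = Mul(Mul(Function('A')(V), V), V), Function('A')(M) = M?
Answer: Rational(-1345676386, 1521) ≈ -8.8473e+5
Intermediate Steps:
Function('a')(V, Y) = Pow(V, 3) (Function('a')(V, Y) = Mul(Mul(V, V), V) = Mul(Pow(V, 2), V) = Pow(V, 3))
E = Rational(5, 39) (E = Mul(25, Rational(1, 195)) = Rational(5, 39) ≈ 0.12821)
Function('m')(O) = Mul(2, O, Add(18, O)) (Function('m')(O) = Mul(Mul(2, O), Add(18, O)) = Mul(2, O, Add(18, O)))
Add(Function('m')(E), Function('a')(-96, Function('N')(11))) = Add(Mul(2, Rational(5, 39), Add(18, Rational(5, 39))), Pow(-96, 3)) = Add(Mul(2, Rational(5, 39), Rational(707, 39)), -884736) = Add(Rational(7070, 1521), -884736) = Rational(-1345676386, 1521)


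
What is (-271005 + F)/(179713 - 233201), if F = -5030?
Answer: 276035/53488 ≈ 5.1607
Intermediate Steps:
(-271005 + F)/(179713 - 233201) = (-271005 - 5030)/(179713 - 233201) = -276035/(-53488) = -276035*(-1/53488) = 276035/53488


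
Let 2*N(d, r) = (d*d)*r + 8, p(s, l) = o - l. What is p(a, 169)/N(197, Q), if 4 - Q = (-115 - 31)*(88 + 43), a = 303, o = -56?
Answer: -225/371208089 ≈ -6.0613e-7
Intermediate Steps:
p(s, l) = -56 - l
Q = 19130 (Q = 4 - (-115 - 31)*(88 + 43) = 4 - (-146)*131 = 4 - 1*(-19126) = 4 + 19126 = 19130)
N(d, r) = 4 + r*d²/2 (N(d, r) = ((d*d)*r + 8)/2 = (d²*r + 8)/2 = (r*d² + 8)/2 = (8 + r*d²)/2 = 4 + r*d²/2)
p(a, 169)/N(197, Q) = (-56 - 1*169)/(4 + (½)*19130*197²) = (-56 - 169)/(4 + (½)*19130*38809) = -225/(4 + 371208085) = -225/371208089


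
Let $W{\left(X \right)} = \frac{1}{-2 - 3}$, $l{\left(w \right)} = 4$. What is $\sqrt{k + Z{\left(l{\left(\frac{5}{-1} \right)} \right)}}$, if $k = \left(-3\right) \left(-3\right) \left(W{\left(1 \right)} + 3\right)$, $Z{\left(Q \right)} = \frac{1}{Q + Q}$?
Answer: $\frac{\sqrt{10130}}{20} \approx 5.0324$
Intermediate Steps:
$W{\left(X \right)} = - \frac{1}{5}$ ($W{\left(X \right)} = \frac{1}{-5} = - \frac{1}{5}$)
$Z{\left(Q \right)} = \frac{1}{2 Q}$
$k = \frac{126}{5}$ ($k = \left(-3\right) \left(-3\right) \left(- \frac{1}{5} + 3\right) = 9 \cdot \frac{14}{5} = \frac{126}{5} \approx 25.2$)
$\sqrt{k + Z{\left(l{\left(\frac{5}{-1} \right)} \right)}} = \sqrt{\frac{126}{5} + \frac{1}{2 \cdot 4}} = \sqrt{\frac{126}{5} + \frac{1}{2} \cdot \frac{1}{4}} = \sqrt{\frac{126}{5} + \frac{1}{8}} = \sqrt{\frac{1013}{40}} = \frac{\sqrt{10130}}{20}$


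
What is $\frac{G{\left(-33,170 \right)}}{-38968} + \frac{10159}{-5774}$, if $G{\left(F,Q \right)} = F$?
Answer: $- \frac{197842685}{112500616} \approx -1.7586$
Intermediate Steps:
$\frac{G{\left(-33,170 \right)}}{-38968} + \frac{10159}{-5774} = - \frac{33}{-38968} + \frac{10159}{-5774} = \left(-33\right) \left(- \frac{1}{38968}\right) + 10159 \left(- \frac{1}{5774}\right) = \frac{33}{38968} - \frac{10159}{5774} = - \frac{197842685}{112500616}$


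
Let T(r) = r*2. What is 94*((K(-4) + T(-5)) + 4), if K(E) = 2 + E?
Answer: -752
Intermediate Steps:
T(r) = 2*r
94*((K(-4) + T(-5)) + 4) = 94*(((2 - 4) + 2*(-5)) + 4) = 94*((-2 - 10) + 4) = 94*(-12 + 4) = 94*(-8) = -752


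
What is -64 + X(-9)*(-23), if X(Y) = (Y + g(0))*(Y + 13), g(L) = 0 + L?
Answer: 764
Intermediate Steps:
g(L) = L
X(Y) = Y*(13 + Y) (X(Y) = (Y + 0)*(Y + 13) = Y*(13 + Y))
-64 + X(-9)*(-23) = -64 - 9*(13 - 9)*(-23) = -64 - 9*4*(-23) = -64 - 36*(-23) = -64 + 828 = 764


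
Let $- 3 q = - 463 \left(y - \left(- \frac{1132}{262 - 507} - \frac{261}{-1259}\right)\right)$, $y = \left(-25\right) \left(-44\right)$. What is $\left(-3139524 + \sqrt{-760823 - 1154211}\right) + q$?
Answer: $- \frac{916266321113}{308455} + i \sqrt{1915034} \approx -2.9705 \cdot 10^{6} + 1383.8 i$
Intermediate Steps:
$y = 1100$
$q = \frac{52135554307}{308455}$ ($q = - \frac{\left(-463\right) \left(1100 - \left(- \frac{1132}{262 - 507} - \frac{261}{-1259}\right)\right)}{3} = - \frac{\left(-463\right) \left(1100 - \left(- \frac{1132}{262 - 507} - - \frac{261}{1259}\right)\right)}{3} = - \frac{\left(-463\right) \left(1100 - \left(- \frac{1132}{-245} + \frac{261}{1259}\right)\right)}{3} = - \frac{\left(-463\right) \left(1100 - \left(\left(-1132\right) \left(- \frac{1}{245}\right) + \frac{261}{1259}\right)\right)}{3} = - \frac{\left(-463\right) \left(1100 - \left(\frac{1132}{245} + \frac{261}{1259}\right)\right)}{3} = - \frac{\left(-463\right) \left(1100 - \frac{1489133}{308455}\right)}{3} = - \frac{\left(-463\right) \frac{337811367}{308455}}{3} = \left(- \frac{1}{3}\right) \left(- \frac{156406662921}{308455}\right) = \frac{52135554307}{308455} \approx 1.6902 \cdot 10^{5}$)
$\left(-3139524 + \sqrt{-760823 - 1154211}\right) + q = \left(-3139524 + \sqrt{-760823 - 1154211}\right) + \frac{52135554307}{308455} = \left(-3139524 + \sqrt{-1915034}\right) + \frac{52135554307}{308455} = \left(-3139524 + i \sqrt{1915034}\right) + \frac{52135554307}{308455} = - \frac{916266321113}{308455} + i \sqrt{1915034}$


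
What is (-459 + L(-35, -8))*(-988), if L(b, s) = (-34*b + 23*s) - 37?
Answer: -503880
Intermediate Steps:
L(b, s) = -37 - 34*b + 23*s
(-459 + L(-35, -8))*(-988) = (-459 + (-37 - 34*(-35) + 23*(-8)))*(-988) = (-459 + (-37 + 1190 - 184))*(-988) = (-459 + 969)*(-988) = 510*(-988) = -503880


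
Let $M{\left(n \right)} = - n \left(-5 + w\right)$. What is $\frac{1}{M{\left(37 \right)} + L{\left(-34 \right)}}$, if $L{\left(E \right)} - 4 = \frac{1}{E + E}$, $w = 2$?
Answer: $\frac{68}{7819} \approx 0.0086968$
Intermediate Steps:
$L{\left(E \right)} = 4 + \frac{1}{2 E}$ ($L{\left(E \right)} = 4 + \frac{1}{E + E} = 4 + \frac{1}{2 E}$)
$M{\left(n \right)} = 3 n$ ($M{\left(n \right)} = - n \left(-5 + 2\right) = - n \left(-3\right) = - \left(-3\right) n = 3 n$)
$\frac{1}{M{\left(37 \right)} + L{\left(-34 \right)}} = \frac{1}{3 \cdot 37 + \left(4 + \frac{1}{2 \left(-34\right)}\right)} = \frac{1}{111 + \left(4 + \frac{1}{2} \left(- \frac{1}{34}\right)\right)} = \frac{1}{111 + \left(4 - \frac{1}{68}\right)} = \frac{1}{111 + \frac{271}{68}} = \frac{1}{\frac{7819}{68}} = \frac{68}{7819}$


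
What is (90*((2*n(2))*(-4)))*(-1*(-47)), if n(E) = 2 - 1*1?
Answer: -33840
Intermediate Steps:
n(E) = 1 (n(E) = 2 - 1 = 1)
(90*((2*n(2))*(-4)))*(-1*(-47)) = (90*((2*1)*(-4)))*(-1*(-47)) = (90*(2*(-4)))*47 = (90*(-8))*47 = -720*47 = -33840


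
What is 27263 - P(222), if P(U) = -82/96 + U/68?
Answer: 22244641/816 ≈ 27261.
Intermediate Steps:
P(U) = -41/48 + U/68 (P(U) = -82*1/96 + U*(1/68) = -41/48 + U/68)
27263 - P(222) = 27263 - (-41/48 + (1/68)*222) = 27263 - (-41/48 + 111/34) = 27263 - 1*1967/816 = 27263 - 1967/816 = 22244641/816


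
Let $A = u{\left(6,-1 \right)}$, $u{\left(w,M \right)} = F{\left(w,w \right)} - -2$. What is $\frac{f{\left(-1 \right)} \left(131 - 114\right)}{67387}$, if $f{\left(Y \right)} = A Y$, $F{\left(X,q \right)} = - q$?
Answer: $\frac{68}{67387} \approx 0.0010091$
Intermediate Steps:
$u{\left(w,M \right)} = 2 - w$ ($u{\left(w,M \right)} = - w - -2 = - w + 2 = 2 - w$)
$A = -4$ ($A = 2 - 6 = -4$)
$f{\left(Y \right)} = - 4 Y$
$\frac{f{\left(-1 \right)} \left(131 - 114\right)}{67387} = \frac{\left(-4\right) \left(-1\right) \left(131 - 114\right)}{67387} = 4 \cdot 17 \cdot \frac{1}{67387} = 68 \cdot \frac{1}{67387} = \frac{68}{67387}$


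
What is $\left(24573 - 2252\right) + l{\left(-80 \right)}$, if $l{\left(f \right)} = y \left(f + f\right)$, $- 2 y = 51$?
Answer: $26401$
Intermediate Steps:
$y = - \frac{51}{2}$ ($y = \left(- \frac{1}{2}\right) 51 = - \frac{51}{2} \approx -25.5$)
$l{\left(f \right)} = - 51 f$ ($l{\left(f \right)} = - \frac{51 \left(f + f\right)}{2} = - \frac{51 \cdot 2 f}{2} = - 51 f$)
$\left(24573 - 2252\right) + l{\left(-80 \right)} = \left(24573 - 2252\right) - -4080 = 22321 + 4080 = 26401$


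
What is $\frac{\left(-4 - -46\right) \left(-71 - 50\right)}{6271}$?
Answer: $- \frac{5082}{6271} \approx -0.8104$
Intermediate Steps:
$\frac{\left(-4 - -46\right) \left(-71 - 50\right)}{6271} = \left(-4 + 46\right) \left(-121\right) \frac{1}{6271} = 42 \left(-121\right) \frac{1}{6271} = \left(-5082\right) \frac{1}{6271} = - \frac{5082}{6271}$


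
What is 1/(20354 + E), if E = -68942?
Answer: -1/48588 ≈ -2.0581e-5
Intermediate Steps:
1/(20354 + E) = 1/(20354 - 68942) = 1/(-48588) = -1/48588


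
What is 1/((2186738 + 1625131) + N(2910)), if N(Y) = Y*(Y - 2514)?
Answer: 1/4964229 ≈ 2.0144e-7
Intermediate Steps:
N(Y) = Y*(-2514 + Y)
1/((2186738 + 1625131) + N(2910)) = 1/((2186738 + 1625131) + 2910*(-2514 + 2910)) = 1/(3811869 + 2910*396) = 1/(3811869 + 1152360) = 1/4964229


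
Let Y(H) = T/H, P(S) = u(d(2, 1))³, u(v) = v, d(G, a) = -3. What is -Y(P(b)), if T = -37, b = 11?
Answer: -37/27 ≈ -1.3704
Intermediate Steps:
P(S) = -27 (P(S) = (-3)³ = -27)
Y(H) = -37/H
-Y(P(b)) = -(-37)/(-27) = -(-37)*(-1)/27 = -1*37/27 = -37/27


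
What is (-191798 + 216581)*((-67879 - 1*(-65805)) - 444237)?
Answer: -11060925513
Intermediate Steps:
(-191798 + 216581)*((-67879 - 1*(-65805)) - 444237) = 24783*((-67879 + 65805) - 444237) = 24783*(-2074 - 444237) = 24783*(-446311) = -11060925513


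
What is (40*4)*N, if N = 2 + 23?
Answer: 4000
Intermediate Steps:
N = 25
(40*4)*N = (40*4)*25 = 160*25 = 4000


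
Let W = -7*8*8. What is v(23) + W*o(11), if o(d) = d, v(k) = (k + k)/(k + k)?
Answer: -4927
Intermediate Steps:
v(k) = 1 (v(k) = (2*k)/((2*k)) = (2*k)*(1/(2*k)) = 1)
W = -448 (W = -56*8 = -448)
v(23) + W*o(11) = 1 - 448*11 = 1 - 4928 = -4927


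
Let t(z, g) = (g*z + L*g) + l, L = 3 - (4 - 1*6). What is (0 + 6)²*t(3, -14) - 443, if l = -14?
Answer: -4979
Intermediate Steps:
L = 5 (L = 3 - (4 - 6) = 3 - 1*(-2) = 3 + 2 = 5)
t(z, g) = -14 + 5*g + g*z (t(z, g) = (g*z + 5*g) - 14 = (5*g + g*z) - 14 = -14 + 5*g + g*z)
(0 + 6)²*t(3, -14) - 443 = (0 + 6)²*(-14 + 5*(-14) - 14*3) - 443 = 6²*(-14 - 70 - 42) - 443 = 36*(-126) - 443 = -4536 - 443 = -4979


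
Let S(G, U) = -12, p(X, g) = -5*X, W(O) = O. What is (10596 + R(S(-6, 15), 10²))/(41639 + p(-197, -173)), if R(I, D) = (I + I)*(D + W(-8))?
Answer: 233/1184 ≈ 0.19679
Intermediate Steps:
R(I, D) = 2*I*(-8 + D) (R(I, D) = (I + I)*(D - 8) = (2*I)*(-8 + D) = 2*I*(-8 + D))
(10596 + R(S(-6, 15), 10²))/(41639 + p(-197, -173)) = (10596 + 2*(-12)*(-8 + 10²))/(41639 - 5*(-197)) = (10596 + 2*(-12)*(-8 + 100))/(41639 + 985) = (10596 + 2*(-12)*92)/42624 = (10596 - 2208)*(1/42624) = 8388*(1/42624) = 233/1184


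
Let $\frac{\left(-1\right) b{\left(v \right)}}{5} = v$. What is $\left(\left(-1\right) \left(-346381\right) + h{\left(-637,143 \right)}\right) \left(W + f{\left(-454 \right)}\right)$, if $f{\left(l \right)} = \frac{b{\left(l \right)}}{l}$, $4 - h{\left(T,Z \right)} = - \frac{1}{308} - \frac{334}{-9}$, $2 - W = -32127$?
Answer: $\frac{2570124407689}{231} \approx 1.1126 \cdot 10^{10}$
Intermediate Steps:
$b{\left(v \right)} = - 5 v$
$W = 32129$ ($W = 2 - -32127 = 2 + 32127 = 32129$)
$h{\left(T,Z \right)} = - \frac{91775}{2772}$ ($h{\left(T,Z \right)} = 4 - \left(- \frac{1}{308} - \frac{334}{-9}\right) = 4 - \left(\left(-1\right) \frac{1}{308} - - \frac{334}{9}\right) = 4 - \left(- \frac{1}{308} + \frac{334}{9}\right) = 4 - \frac{102863}{2772} = - \frac{91775}{2772}$)
$f{\left(l \right)} = -5$ ($f{\left(l \right)} = \frac{\left(-5\right) l}{l} = -5$)
$\left(\left(-1\right) \left(-346381\right) + h{\left(-637,143 \right)}\right) \left(W + f{\left(-454 \right)}\right) = \left(\left(-1\right) \left(-346381\right) - \frac{91775}{2772}\right) \left(32129 - 5\right) = \left(346381 - \frac{91775}{2772}\right) 32124 = \frac{960076357}{2772} \cdot 32124 = \frac{2570124407689}{231}$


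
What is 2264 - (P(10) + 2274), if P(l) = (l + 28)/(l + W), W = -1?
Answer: -128/9 ≈ -14.222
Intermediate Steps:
P(l) = (28 + l)/(-1 + l) (P(l) = (l + 28)/(l - 1) = (28 + l)/(-1 + l))
2264 - (P(10) + 2274) = 2264 - ((28 + 10)/(-1 + 10) + 2274) = 2264 - (38/9 + 2274) = 2264 - 1*20504/9 = 2264 - 20504/9 = -128/9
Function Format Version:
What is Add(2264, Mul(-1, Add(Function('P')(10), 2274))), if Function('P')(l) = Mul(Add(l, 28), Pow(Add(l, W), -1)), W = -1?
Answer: Rational(-128, 9) ≈ -14.222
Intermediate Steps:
Function('P')(l) = Mul(Pow(Add(-1, l), -1), Add(28, l)) (Function('P')(l) = Mul(Add(l, 28), Pow(Add(l, -1), -1)) = Mul(Add(28, l), Pow(Add(-1, l), -1)) = Mul(Pow(Add(-1, l), -1), Add(28, l)))
Add(2264, Mul(-1, Add(Function('P')(10), 2274))) = Add(2264, Mul(-1, Add(Mul(Pow(Add(-1, 10), -1), Add(28, 10)), 2274))) = Add(2264, Mul(-1, Add(Mul(Pow(9, -1), 38), 2274))) = Add(2264, Mul(-1, Add(Mul(Rational(1, 9), 38), 2274))) = Add(2264, Mul(-1, Add(Rational(38, 9), 2274))) = Add(2264, Mul(-1, Rational(20504, 9))) = Add(2264, Rational(-20504, 9)) = Rational(-128, 9)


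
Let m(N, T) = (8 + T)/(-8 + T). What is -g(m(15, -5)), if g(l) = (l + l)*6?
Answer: 36/13 ≈ 2.7692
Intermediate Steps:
m(N, T) = (8 + T)/(-8 + T)
g(l) = 12*l (g(l) = (2*l)*6 = 12*l)
-g(m(15, -5)) = -12*(8 - 5)/(-8 - 5) = -12*3/(-13) = -12*(-1/13*3) = -12*(-3)/13 = -1*(-36/13) = 36/13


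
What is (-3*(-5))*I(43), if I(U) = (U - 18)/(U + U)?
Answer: 375/86 ≈ 4.3605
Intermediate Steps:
I(U) = (-18 + U)/(2*U) (I(U) = (-18 + U)/((2*U)) = (-18 + U)*(1/(2*U)) = (-18 + U)/(2*U))
(-3*(-5))*I(43) = (-3*(-5))*((½)*(-18 + 43)/43) = 15*((½)*(1/43)*25) = 15*(25/86) = 375/86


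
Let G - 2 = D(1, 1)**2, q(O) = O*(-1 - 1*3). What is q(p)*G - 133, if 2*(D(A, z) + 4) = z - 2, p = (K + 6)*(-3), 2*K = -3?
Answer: 2137/2 ≈ 1068.5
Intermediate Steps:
K = -3/2 (K = (1/2)*(-3) = -3/2 ≈ -1.5000)
p = -27/2 (p = (-3/2 + 6)*(-3) = (9/2)*(-3) = -27/2 ≈ -13.500)
q(O) = -4*O (q(O) = O*(-1 - 3) = O*(-4) = -4*O)
D(A, z) = -5 + z/2 (D(A, z) = -4 + (z - 2)/2 = -4 + (-2 + z)/2 = -4 + (-1 + z/2) = -5 + z/2)
G = 89/4 (G = 2 + (-5 + (1/2)*1)**2 = 2 + (-5 + 1/2)**2 = 2 + (-9/2)**2 = 2 + 81/4 = 89/4 ≈ 22.250)
q(p)*G - 133 = -4*(-27/2)*(89/4) - 133 = 54*(89/4) - 133 = 2403/2 - 133 = 2137/2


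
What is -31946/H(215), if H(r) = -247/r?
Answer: 6868390/247 ≈ 27807.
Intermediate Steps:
-31946/H(215) = -31946/((-247/215)) = -31946/((-247*1/215)) = -31946/(-247/215) = -31946*(-215/247) = 6868390/247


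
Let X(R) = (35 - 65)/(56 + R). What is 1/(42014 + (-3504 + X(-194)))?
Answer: 23/885735 ≈ 2.5967e-5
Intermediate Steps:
X(R) = -30/(56 + R)
1/(42014 + (-3504 + X(-194))) = 1/(42014 + (-3504 - 30/(56 - 194))) = 1/(42014 + (-3504 - 30/(-138))) = 1/(42014 + (-3504 - 30*(-1/138))) = 1/(42014 + (-3504 + 5/23)) = 1/(42014 - 80587/23) = 1/(885735/23) = 23/885735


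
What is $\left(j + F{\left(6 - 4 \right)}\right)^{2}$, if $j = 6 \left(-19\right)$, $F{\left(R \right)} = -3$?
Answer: $13689$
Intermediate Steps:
$j = -114$
$\left(j + F{\left(6 - 4 \right)}\right)^{2} = \left(-114 - 3\right)^{2} = \left(-117\right)^{2} = 13689$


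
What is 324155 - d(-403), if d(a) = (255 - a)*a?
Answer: 589329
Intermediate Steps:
d(a) = a*(255 - a)
324155 - d(-403) = 324155 - (-403)*(255 - 1*(-403)) = 324155 - (-403)*(255 + 403) = 324155 - (-403)*658 = 324155 - 1*(-265174) = 324155 + 265174 = 589329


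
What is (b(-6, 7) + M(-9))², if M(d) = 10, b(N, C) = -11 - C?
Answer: 64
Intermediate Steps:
(b(-6, 7) + M(-9))² = ((-11 - 1*7) + 10)² = ((-11 - 7) + 10)² = (-18 + 10)² = (-8)² = 64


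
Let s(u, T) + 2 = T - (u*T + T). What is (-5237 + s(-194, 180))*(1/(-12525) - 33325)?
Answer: -12388719575306/12525 ≈ -9.8912e+8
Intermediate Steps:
s(u, T) = -2 - T*u (s(u, T) = -2 + (T - (u*T + T)) = -2 + (T - (T*u + T)) = -2 + (T - (T + T*u)) = -2 + (T + (-T - T*u)) = -2 - T*u)
(-5237 + s(-194, 180))*(1/(-12525) - 33325) = (-5237 + (-2 - 1*180*(-194)))*(1/(-12525) - 33325) = (-5237 + (-2 + 34920))*(-1/12525 - 33325) = (-5237 + 34918)*(-417395626/12525) = 29681*(-417395626/12525) = -12388719575306/12525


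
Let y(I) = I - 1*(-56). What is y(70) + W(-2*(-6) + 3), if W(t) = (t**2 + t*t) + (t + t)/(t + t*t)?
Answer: 4609/8 ≈ 576.13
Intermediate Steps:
y(I) = 56 + I (y(I) = I + 56 = 56 + I)
W(t) = 2*t**2 + 2*t/(t + t**2) (W(t) = (t**2 + t**2) + (2*t)/(t + t**2) = 2*t**2 + 2*t/(t + t**2))
y(70) + W(-2*(-6) + 3) = (56 + 70) + 2*(1 + (-2*(-6) + 3)**2 + (-2*(-6) + 3)**3)/(1 + (-2*(-6) + 3)) = 126 + 2*(1 + (12 + 3)**2 + (12 + 3)**3)/(1 + (12 + 3)) = 126 + 2*(1 + 15**2 + 15**3)/(1 + 15) = 126 + 2*(1 + 225 + 3375)/16 = 126 + 2*(1/16)*3601 = 126 + 3601/8 = 4609/8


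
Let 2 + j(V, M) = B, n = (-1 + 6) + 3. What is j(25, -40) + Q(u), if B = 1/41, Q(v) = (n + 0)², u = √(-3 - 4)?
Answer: 2543/41 ≈ 62.024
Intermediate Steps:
n = 8 (n = 5 + 3 = 8)
u = I*√7 (u = √(-7) = I*√7 ≈ 2.6458*I)
Q(v) = 64 (Q(v) = (8 + 0)² = 8² = 64)
B = 1/41 ≈ 0.024390
j(V, M) = -81/41 (j(V, M) = -2 + 1/41 = -81/41)
j(25, -40) + Q(u) = -81/41 + 64 = 2543/41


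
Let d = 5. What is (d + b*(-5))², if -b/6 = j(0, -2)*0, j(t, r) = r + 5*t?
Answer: 25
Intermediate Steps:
b = 0 (b = -6*(-2 + 5*0)*0 = -6*(-2 + 0)*0 = -(-12)*0 = -6*0 = 0)
(d + b*(-5))² = (5 + 0*(-5))² = (5 + 0)² = 5² = 25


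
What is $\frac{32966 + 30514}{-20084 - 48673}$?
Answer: $- \frac{21160}{22919} \approx -0.92325$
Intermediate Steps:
$\frac{32966 + 30514}{-20084 - 48673} = \frac{63480}{-68757} = 63480 \left(- \frac{1}{68757}\right) = - \frac{21160}{22919}$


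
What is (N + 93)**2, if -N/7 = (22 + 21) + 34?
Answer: 198916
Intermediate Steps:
N = -539 (N = -7*((22 + 21) + 34) = -7*(43 + 34) = -7*77 = -539)
(N + 93)**2 = (-539 + 93)**2 = (-446)**2 = 198916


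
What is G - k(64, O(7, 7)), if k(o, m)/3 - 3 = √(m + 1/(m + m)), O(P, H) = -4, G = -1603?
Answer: -1612 - 3*I*√66/4 ≈ -1612.0 - 6.093*I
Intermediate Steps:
k(o, m) = 9 + 3*√(m + 1/(2*m)) (k(o, m) = 9 + 3*√(m + 1/(m + m)) = 9 + 3*√(m + 1/(2*m)))
G - k(64, O(7, 7)) = -1603 - (9 + 3*√(2/(-4) + 4*(-4))/2) = -1603 - (9 + 3*√(2*(-¼) - 16)/2) = -1603 - (9 + 3*√(-½ - 16)/2) = -1603 - (9 + 3*√(-33/2)/2) = -1603 - (9 + 3*(I*√66/2)/2) = -1603 - (9 + 3*I*√66/4) = -1603 + (-9 - 3*I*√66/4) = -1612 - 3*I*√66/4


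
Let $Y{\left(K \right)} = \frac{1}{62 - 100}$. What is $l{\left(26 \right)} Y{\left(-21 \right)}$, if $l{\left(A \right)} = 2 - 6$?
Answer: $\frac{2}{19} \approx 0.10526$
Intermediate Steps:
$l{\left(A \right)} = -4$
$Y{\left(K \right)} = - \frac{1}{38}$ ($Y{\left(K \right)} = \frac{1}{-38} = - \frac{1}{38}$)
$l{\left(26 \right)} Y{\left(-21 \right)} = \left(-4\right) \left(- \frac{1}{38}\right) = \frac{2}{19}$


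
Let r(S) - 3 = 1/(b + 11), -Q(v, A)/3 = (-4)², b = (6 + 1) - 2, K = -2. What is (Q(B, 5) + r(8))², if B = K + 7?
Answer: 516961/256 ≈ 2019.4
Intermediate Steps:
B = 5 (B = -2 + 7 = 5)
b = 5 (b = 7 - 2 = 5)
Q(v, A) = -48 (Q(v, A) = -3*(-4)² = -3*16 = -48)
r(S) = 49/16 (r(S) = 3 + 1/(5 + 11) = 3 + 1/16 = 49/16)
(Q(B, 5) + r(8))² = (-48 + 49/16)² = (-719/16)² = 516961/256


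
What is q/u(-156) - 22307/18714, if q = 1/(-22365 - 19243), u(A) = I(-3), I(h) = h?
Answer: -464071709/389326056 ≈ -1.1920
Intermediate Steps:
u(A) = -3
q = -1/41608 (q = 1/(-41608) = -1/41608 ≈ -2.4034e-5)
q/u(-156) - 22307/18714 = -1/41608/(-3) - 22307/18714 = -1/41608*(-⅓) - 22307*1/18714 = 1/124824 - 22307/18714 = -464071709/389326056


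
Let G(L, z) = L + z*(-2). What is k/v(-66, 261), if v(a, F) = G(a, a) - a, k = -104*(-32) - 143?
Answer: 3185/132 ≈ 24.129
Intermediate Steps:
k = 3185 (k = 3328 - 143 = 3185)
G(L, z) = L - 2*z
v(a, F) = -2*a (v(a, F) = (a - 2*a) - a = -a - a = -2*a)
k/v(-66, 261) = 3185/((-2*(-66))) = 3185/132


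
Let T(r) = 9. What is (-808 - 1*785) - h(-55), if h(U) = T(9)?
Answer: -1602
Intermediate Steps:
h(U) = 9
(-808 - 1*785) - h(-55) = (-808 - 1*785) - 1*9 = (-808 - 785) - 9 = -1593 - 9 = -1602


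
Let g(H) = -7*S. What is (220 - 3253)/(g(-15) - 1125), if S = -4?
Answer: 3033/1097 ≈ 2.7648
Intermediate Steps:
g(H) = 28 (g(H) = -7*(-4) = 28)
(220 - 3253)/(g(-15) - 1125) = (220 - 3253)/(28 - 1125) = -3033/(-1097) = -3033*(-1/1097) = 3033/1097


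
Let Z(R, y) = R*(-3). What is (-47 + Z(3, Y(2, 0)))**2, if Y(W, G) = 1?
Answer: 3136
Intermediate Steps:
Z(R, y) = -3*R
(-47 + Z(3, Y(2, 0)))**2 = (-47 - 3*3)**2 = (-47 - 9)**2 = (-56)**2 = 3136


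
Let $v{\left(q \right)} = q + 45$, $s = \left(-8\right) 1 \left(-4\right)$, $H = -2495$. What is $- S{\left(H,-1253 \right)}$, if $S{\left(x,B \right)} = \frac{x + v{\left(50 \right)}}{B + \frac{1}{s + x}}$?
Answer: $- \frac{295560}{154307} \approx -1.9154$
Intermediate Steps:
$s = 32$ ($s = \left(-8\right) \left(-4\right) = 32$)
$v{\left(q \right)} = 45 + q$
$S{\left(x,B \right)} = \frac{95 + x}{B + \frac{1}{32 + x}}$ ($S{\left(x,B \right)} = \frac{x + \left(45 + 50\right)}{B + \frac{1}{32 + x}} = \frac{x + 95}{B + \frac{1}{32 + x}} = \frac{95 + x}{B + \frac{1}{32 + x}}$)
$- S{\left(H,-1253 \right)} = - \frac{3040 + \left(-2495\right)^{2} + 127 \left(-2495\right)}{1 + 32 \left(-1253\right) - -3126235} = - \frac{3040 + 6225025 - 316865}{1 - 40096 + 3126235} = - \frac{5911200}{3086140} = \left(-1\right) \frac{295560}{154307} = - \frac{295560}{154307}$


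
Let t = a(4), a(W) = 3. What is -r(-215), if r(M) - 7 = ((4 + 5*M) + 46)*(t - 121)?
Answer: -120957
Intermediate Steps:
t = 3
r(M) = -5893 - 590*M (r(M) = 7 + ((4 + 5*M) + 46)*(3 - 121) = 7 + (50 + 5*M)*(-118) = 7 + (-5900 - 590*M) = -5893 - 590*M)
-r(-215) = -(-5893 - 590*(-215)) = -(-5893 + 126850) = -1*120957 = -120957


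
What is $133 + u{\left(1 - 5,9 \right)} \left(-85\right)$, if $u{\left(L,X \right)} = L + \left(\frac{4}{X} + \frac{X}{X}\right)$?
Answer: $\frac{3152}{9} \approx 350.22$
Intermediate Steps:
$u{\left(L,X \right)} = 1 + L + \frac{4}{X}$ ($u{\left(L,X \right)} = L + \left(\frac{4}{X} + 1\right) = L + \left(1 + \frac{4}{X}\right) = 1 + L + \frac{4}{X}$)
$133 + u{\left(1 - 5,9 \right)} \left(-85\right) = 133 + \left(1 + \left(1 - 5\right) + \frac{4}{9}\right) \left(-85\right) = 133 + \left(1 + \left(1 - 5\right) + 4 \cdot \frac{1}{9}\right) \left(-85\right) = 133 + \left(1 - 4 + \frac{4}{9}\right) \left(-85\right) = 133 - - \frac{1955}{9} = 133 + \frac{1955}{9} = \frac{3152}{9}$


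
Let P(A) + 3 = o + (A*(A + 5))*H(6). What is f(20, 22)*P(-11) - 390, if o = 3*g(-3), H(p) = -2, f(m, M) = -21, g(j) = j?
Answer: 2634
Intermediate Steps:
o = -9 (o = 3*(-3) = -9)
P(A) = -12 - 2*A*(5 + A) (P(A) = -3 + (-9 + (A*(A + 5))*(-2)) = -3 + (-9 + (A*(5 + A))*(-2)) = -3 + (-9 - 2*A*(5 + A)) = -12 - 2*A*(5 + A))
f(20, 22)*P(-11) - 390 = -21*(-12 - 10*(-11) - 2*(-11)²) - 390 = -21*(-12 + 110 - 2*121) - 390 = -21*(-12 + 110 - 242) - 390 = -21*(-144) - 390 = 3024 - 390 = 2634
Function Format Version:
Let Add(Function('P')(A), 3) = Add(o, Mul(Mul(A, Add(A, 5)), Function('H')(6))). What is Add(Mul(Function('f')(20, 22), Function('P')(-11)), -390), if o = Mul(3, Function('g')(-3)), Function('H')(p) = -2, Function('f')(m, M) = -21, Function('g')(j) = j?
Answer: 2634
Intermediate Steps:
o = -9 (o = Mul(3, -3) = -9)
Function('P')(A) = Add(-12, Mul(-2, A, Add(5, A))) (Function('P')(A) = Add(-3, Add(-9, Mul(Mul(A, Add(A, 5)), -2))) = Add(-3, Add(-9, Mul(Mul(A, Add(5, A)), -2))) = Add(-3, Add(-9, Mul(-2, A, Add(5, A)))) = Add(-12, Mul(-2, A, Add(5, A))))
Add(Mul(Function('f')(20, 22), Function('P')(-11)), -390) = Add(Mul(-21, Add(-12, Mul(-10, -11), Mul(-2, Pow(-11, 2)))), -390) = Add(Mul(-21, Add(-12, 110, Mul(-2, 121))), -390) = Add(Mul(-21, Add(-12, 110, -242)), -390) = Add(Mul(-21, -144), -390) = Add(3024, -390) = 2634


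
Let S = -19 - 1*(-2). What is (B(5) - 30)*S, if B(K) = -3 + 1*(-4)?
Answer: 629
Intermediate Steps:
S = -17 (S = -19 + 2 = -17)
B(K) = -7 (B(K) = -3 - 4 = -7)
(B(5) - 30)*S = (-7 - 30)*(-17) = -37*(-17) = 629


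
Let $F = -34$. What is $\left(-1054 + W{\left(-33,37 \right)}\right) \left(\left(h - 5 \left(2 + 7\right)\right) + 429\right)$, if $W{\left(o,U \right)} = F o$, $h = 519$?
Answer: $61404$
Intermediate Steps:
$W{\left(o,U \right)} = - 34 o$
$\left(-1054 + W{\left(-33,37 \right)}\right) \left(\left(h - 5 \left(2 + 7\right)\right) + 429\right) = \left(-1054 - -1122\right) \left(\left(519 - 5 \left(2 + 7\right)\right) + 429\right) = \left(-1054 + 1122\right) \left(\left(519 - 45\right) + 429\right) = 68 \left(\left(519 - 45\right) + 429\right) = 68 \left(474 + 429\right) = 68 \cdot 903 = 61404$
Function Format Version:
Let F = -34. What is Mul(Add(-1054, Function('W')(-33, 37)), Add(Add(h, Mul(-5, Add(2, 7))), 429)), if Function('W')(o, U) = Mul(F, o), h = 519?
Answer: 61404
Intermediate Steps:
Function('W')(o, U) = Mul(-34, o)
Mul(Add(-1054, Function('W')(-33, 37)), Add(Add(h, Mul(-5, Add(2, 7))), 429)) = Mul(Add(-1054, Mul(-34, -33)), Add(Add(519, Mul(-5, Add(2, 7))), 429)) = Mul(Add(-1054, 1122), Add(Add(519, Mul(-5, 9)), 429)) = Mul(68, Add(Add(519, -45), 429)) = Mul(68, Add(474, 429)) = Mul(68, 903) = 61404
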